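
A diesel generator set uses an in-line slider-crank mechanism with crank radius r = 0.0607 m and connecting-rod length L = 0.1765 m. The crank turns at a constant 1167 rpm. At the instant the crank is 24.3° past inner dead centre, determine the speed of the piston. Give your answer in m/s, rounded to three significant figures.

ω = 2π·1167/60 = 122.2 rad/s
For an in-line slider-crank, x = r cosθ + √(L² − r² sin²θ), so v = −rω sinθ·[1 + r cosθ/√(L² − r² sin²θ)].
With r = 0.0607 m, L = 0.1765 m, θ = 24.3°: √(L² − r² sin²θ) = 0.17472 m.
v = −0.0607·122.2·0.41151·[1 + 0.0607·0.91140/0.17472] = -4.0192 m/s.
|v| = 4.0192 m/s.

4.02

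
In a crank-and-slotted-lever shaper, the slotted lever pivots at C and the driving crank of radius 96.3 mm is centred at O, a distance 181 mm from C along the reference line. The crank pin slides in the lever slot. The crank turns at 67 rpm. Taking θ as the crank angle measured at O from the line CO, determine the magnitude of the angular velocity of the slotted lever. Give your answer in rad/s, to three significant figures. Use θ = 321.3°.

ω = 7.016 rad/s (from 67 rpm).
Crank pin A relative to C: A = (d + r cosθ, r sinθ); lever angle φ = atan2(r sinθ, d + r cosθ).
Differentiating tanφ: φ̇ = rω(d cosθ + r)/(d² + r² + 2dr cosθ).
d² + r² + 2dr cosθ = |CA|² = 0.069241 m²;  d cosθ + r = +0.23756 m.
|ω_lever| = |0.0963·7.016·+0.23756| / 0.069241 = 2.3181 rad/s.

2.32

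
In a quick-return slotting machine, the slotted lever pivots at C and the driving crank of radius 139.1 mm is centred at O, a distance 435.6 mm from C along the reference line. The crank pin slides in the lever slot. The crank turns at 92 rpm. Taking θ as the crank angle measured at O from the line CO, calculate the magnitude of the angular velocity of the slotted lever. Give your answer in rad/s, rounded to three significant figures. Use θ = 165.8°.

4.14

ω = 9.634 rad/s (from 92 rpm).
Crank pin A relative to C: A = (d + r cosθ, r sinθ); lever angle φ = atan2(r sinθ, d + r cosθ).
Differentiating tanφ: φ̇ = rω(d cosθ + r)/(d² + r² + 2dr cosθ).
d² + r² + 2dr cosθ = |CA|² = 0.091615 m²;  d cosθ + r = -0.28319 m.
|ω_lever| = |0.1391·9.634·-0.28319| / 0.091615 = 4.1424 rad/s.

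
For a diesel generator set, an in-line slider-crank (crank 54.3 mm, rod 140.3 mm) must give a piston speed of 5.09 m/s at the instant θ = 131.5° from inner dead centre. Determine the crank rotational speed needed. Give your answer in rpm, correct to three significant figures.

For an in-line slider-crank, |v_piston| = rω|sinθ|·[1 + r cosθ/√(L² − r² sin²θ)].
With r = 0.0543 m, L = 0.1403 m, θ = 131.5°: the bracketed kinematic factor |dx/dθ| = 0.029771 m.
ω = v/|dx/dθ| = 5.09/0.029771 = 170.97 rad/s.
N = 60ω/(2π) = 1632.7 rpm.

1630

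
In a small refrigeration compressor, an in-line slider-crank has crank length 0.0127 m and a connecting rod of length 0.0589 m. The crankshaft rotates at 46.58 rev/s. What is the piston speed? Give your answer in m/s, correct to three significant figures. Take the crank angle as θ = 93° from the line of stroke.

ω = 2π·46.6 = 292.7 rad/s
For an in-line slider-crank, x = r cosθ + √(L² − r² sin²θ), so v = −rω sinθ·[1 + r cosθ/√(L² − r² sin²θ)].
With r = 0.0127 m, L = 0.0589 m, θ = 93°: √(L² − r² sin²θ) = 0.057518 m.
v = −0.0127·292.7·0.99863·[1 + 0.0127·-0.05234/0.057518] = -3.6689 m/s.
|v| = 3.6689 m/s.

3.67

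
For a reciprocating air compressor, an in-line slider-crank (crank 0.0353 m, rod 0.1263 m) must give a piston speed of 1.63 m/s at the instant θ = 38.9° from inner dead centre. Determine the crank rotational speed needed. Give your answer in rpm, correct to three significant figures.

575

For an in-line slider-crank, |v_piston| = rω|sinθ|·[1 + r cosθ/√(L² − r² sin²θ)].
With r = 0.0353 m, L = 0.1263 m, θ = 38.9°: the bracketed kinematic factor |dx/dθ| = 0.027065 m.
ω = v/|dx/dθ| = 1.63/0.027065 = 60.226 rad/s.
N = 60ω/(2π) = 575.11 rpm.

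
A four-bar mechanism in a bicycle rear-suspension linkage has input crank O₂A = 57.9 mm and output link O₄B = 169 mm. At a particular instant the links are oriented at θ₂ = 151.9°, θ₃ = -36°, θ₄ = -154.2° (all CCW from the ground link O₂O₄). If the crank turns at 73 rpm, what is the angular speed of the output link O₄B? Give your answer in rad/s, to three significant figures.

0.408

ω₂ = 7.645 rad/s (from 73 rpm).
Differentiating the loop-closure r₂e^{iθ₂}+r₃e^{iθ₃}=r₁+r₄e^{iθ₄} gives r₂ω₂e^{iθ₂}+r₃ω₃e^{iθ₃}=r₄ω₄e^{iθ₄}.
Eliminating the other unknown: ω₄ = r₂ω₂ sin(θ₂−θ₃) / [r₄ sin(θ₄−θ₃)].
Numerator sine = -0.13744; denominator sine = -0.88130.
Result = 0.0579·7.645·(-0.13744) / (0.169·(-0.88130)) = +0.40846 rad/s; magnitude 0.40846 rad/s.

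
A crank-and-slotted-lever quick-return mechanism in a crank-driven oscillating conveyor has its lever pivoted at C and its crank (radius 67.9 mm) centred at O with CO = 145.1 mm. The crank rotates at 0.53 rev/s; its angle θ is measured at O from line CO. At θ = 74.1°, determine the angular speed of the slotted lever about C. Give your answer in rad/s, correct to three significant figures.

0.784

ω = 3.33 rad/s (from 0.53 rev/s).
Crank pin A relative to C: A = (d + r cosθ, r sinθ); lever angle φ = atan2(r sinθ, d + r cosθ).
Differentiating tanφ: φ̇ = rω(d cosθ + r)/(d² + r² + 2dr cosθ).
d² + r² + 2dr cosθ = |CA|² = 0.0310627 m²;  d cosθ + r = +0.10765 m.
|ω_lever| = |0.0679·3.33·+0.10765| / 0.0310627 = 0.78362 rad/s.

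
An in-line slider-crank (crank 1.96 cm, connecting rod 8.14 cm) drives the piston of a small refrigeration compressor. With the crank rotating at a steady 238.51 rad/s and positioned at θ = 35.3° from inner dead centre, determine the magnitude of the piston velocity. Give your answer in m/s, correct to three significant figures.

3.24

ω = 238.5 rad/s
For an in-line slider-crank, x = r cosθ + √(L² − r² sin²θ), so v = −rω sinθ·[1 + r cosθ/√(L² − r² sin²θ)].
With r = 0.0196 m, L = 0.0814 m, θ = 35.3°: √(L² − r² sin²θ) = 0.080608 m.
v = −0.0196·238.5·0.57786·[1 + 0.0196·0.81614/0.080608] = -3.2374 m/s.
|v| = 3.2374 m/s.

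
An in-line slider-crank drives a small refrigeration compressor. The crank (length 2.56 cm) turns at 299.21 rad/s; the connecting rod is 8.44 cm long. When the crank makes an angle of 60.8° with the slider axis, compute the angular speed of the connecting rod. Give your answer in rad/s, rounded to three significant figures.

45.9

ω = 299.2 rad/s
The rod makes angle φ with the slider axis where L sinφ = r sinθ; differentiating, L cosφ·φ̇ = r ω cosθ.
L cosφ = √(L² − r² sin²θ) = 0.081388 m.
|ω_rod| = r ω |cosθ| / √(L² − r² sin²θ) = 0.0256·299.2·0.48786/0.081388 = 45.915 rad/s.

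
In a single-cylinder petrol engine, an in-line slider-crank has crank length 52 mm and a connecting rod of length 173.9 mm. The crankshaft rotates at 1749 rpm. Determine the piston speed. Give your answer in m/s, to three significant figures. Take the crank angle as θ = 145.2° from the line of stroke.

4.08

ω = 2π·1749/60 = 183.2 rad/s
For an in-line slider-crank, x = r cosθ + √(L² − r² sin²θ), so v = −rω sinθ·[1 + r cosθ/√(L² − r² sin²θ)].
With r = 0.052 m, L = 0.1739 m, θ = 145.2°: √(L² − r² sin²θ) = 0.17135 m.
v = −0.052·183.2·0.57071·[1 + 0.052·-0.82115/0.17135] = -4.081 m/s.
|v| = 4.081 m/s.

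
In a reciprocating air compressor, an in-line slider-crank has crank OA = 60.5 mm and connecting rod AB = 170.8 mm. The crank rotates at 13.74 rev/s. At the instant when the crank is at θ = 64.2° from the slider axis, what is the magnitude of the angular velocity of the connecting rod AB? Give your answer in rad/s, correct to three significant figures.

14.0

ω = 86.33 rad/s (converted from 13.74 rev/s).
The rod makes angle φ with the slider axis where L sinφ = r sinθ; differentiating, L cosφ·φ̇ = r ω cosθ.
L cosφ = √(L² − r² sin²θ) = 0.16188 m.
|ω_rod| = r ω |cosθ| / √(L² − r² sin²θ) = 0.0605·86.33·0.43523/0.16188 = 14.042 rad/s.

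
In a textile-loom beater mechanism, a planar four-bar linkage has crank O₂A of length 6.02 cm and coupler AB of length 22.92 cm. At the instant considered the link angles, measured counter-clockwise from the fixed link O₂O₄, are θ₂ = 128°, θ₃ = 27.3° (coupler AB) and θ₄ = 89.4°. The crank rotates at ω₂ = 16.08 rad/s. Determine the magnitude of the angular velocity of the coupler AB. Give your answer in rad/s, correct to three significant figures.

ω₂ = 16.08 rad/s
Differentiating the loop-closure r₂e^{iθ₂}+r₃e^{iθ₃}=r₁+r₄e^{iθ₄} gives r₂ω₂e^{iθ₂}+r₃ω₃e^{iθ₃}=r₄ω₄e^{iθ₄}.
Eliminating the other unknown: ω₃ = r₂ω₂ sin(θ₄−θ₂) / [r₃ sin(θ₃−θ₄)].
Numerator sine = -0.62388; denominator sine = -0.88377.
Result = 0.0602·16.08·(-0.62388) / (0.2292·(-0.88377)) = +2.9815 rad/s; magnitude 2.9815 rad/s.

2.98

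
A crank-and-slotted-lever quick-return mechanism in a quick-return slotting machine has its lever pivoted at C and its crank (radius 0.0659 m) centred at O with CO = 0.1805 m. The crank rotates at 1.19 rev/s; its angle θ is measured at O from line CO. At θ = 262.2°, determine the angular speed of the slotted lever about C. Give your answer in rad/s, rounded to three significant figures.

ω = 7.477 rad/s (from 1.19 rev/s).
Crank pin A relative to C: A = (d + r cosθ, r sinθ); lever angle φ = atan2(r sinθ, d + r cosθ).
Differentiating tanφ: φ̇ = rω(d cosθ + r)/(d² + r² + 2dr cosθ).
d² + r² + 2dr cosθ = |CA|² = 0.0336944 m²;  d cosθ + r = +0.041403 m.
|ω_lever| = |0.0659·7.477·+0.041403| / 0.0336944 = 0.60547 rad/s.

0.605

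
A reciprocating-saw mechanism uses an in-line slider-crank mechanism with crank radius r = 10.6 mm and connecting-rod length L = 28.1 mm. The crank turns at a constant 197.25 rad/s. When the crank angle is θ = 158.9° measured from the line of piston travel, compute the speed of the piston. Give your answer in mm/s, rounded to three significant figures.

485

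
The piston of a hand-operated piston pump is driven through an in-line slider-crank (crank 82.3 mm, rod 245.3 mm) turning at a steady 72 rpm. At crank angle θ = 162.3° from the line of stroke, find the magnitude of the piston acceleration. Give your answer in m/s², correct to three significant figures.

3.16

ω = 2π·72/60 = 7.54 rad/s
x(θ) = r cosθ + √(L² − r² sin²θ); with ω constant, a = ω²·d²x/dθ².
d²x/dθ² = −r cosθ − r²(cos2θ)/√u − r⁴ sin²2θ/(4u^{3/2}),  u = L² − r² sin²θ = 0.059546 m².
Substituting r = 0.0823 m, L = 0.2453 m, θ = 162.3°: d²x/dθ² = +0.055514 m.
a = ω²·d²x/dθ² = (7.54)²·(+0.055514) = +3.1559 m/s²;  |a| = 3.1559 m/s².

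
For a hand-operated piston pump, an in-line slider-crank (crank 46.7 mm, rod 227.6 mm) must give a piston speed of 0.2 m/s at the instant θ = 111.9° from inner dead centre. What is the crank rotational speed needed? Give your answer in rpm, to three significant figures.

47.8

For an in-line slider-crank, |v_piston| = rω|sinθ|·[1 + r cosθ/√(L² − r² sin²θ)].
With r = 0.0467 m, L = 0.2276 m, θ = 111.9°: the bracketed kinematic factor |dx/dθ| = 0.039952 m.
ω = v/|dx/dθ| = 0.2/0.039952 = 5.006 rad/s.
N = 60ω/(2π) = 47.804 rpm.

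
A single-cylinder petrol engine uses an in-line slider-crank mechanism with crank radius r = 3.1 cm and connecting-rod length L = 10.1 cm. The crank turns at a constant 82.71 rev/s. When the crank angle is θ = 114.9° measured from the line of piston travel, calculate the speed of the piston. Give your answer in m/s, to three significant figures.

12.6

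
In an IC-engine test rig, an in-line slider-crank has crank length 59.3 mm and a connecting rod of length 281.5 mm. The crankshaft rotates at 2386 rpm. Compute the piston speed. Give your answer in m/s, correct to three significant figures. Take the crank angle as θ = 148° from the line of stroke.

ω = 2π·2386/60 = 249.9 rad/s
For an in-line slider-crank, x = r cosθ + √(L² − r² sin²θ), so v = −rω sinθ·[1 + r cosθ/√(L² − r² sin²θ)].
With r = 0.0593 m, L = 0.2815 m, θ = 148°: √(L² − r² sin²θ) = 0.27974 m.
v = −0.0593·249.9·0.52992·[1 + 0.0593·-0.84805/0.27974] = -6.4402 m/s.
|v| = 6.4402 m/s.

6.44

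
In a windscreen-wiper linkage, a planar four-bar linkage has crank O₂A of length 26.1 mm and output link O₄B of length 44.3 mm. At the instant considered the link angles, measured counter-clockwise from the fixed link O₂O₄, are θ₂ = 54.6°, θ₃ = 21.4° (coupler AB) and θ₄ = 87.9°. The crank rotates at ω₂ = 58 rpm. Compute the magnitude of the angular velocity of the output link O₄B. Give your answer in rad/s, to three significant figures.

ω₂ = 6.074 rad/s (from 58 rpm).
Differentiating the loop-closure r₂e^{iθ₂}+r₃e^{iθ₃}=r₁+r₄e^{iθ₄} gives r₂ω₂e^{iθ₂}+r₃ω₃e^{iθ₃}=r₄ω₄e^{iθ₄}.
Eliminating the other unknown: ω₄ = r₂ω₂ sin(θ₂−θ₃) / [r₄ sin(θ₄−θ₃)].
Numerator sine = +0.54756; denominator sine = +0.91706.
Result = 0.0261·6.074·(+0.54756) / (0.0443·(+0.91706)) = +2.1366 rad/s; magnitude 2.1366 rad/s.

2.14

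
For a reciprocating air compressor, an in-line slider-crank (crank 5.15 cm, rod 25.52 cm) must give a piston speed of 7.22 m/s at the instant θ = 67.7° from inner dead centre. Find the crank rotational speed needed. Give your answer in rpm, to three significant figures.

For an in-line slider-crank, |v_piston| = rω|sinθ|·[1 + r cosθ/√(L² − r² sin²θ)].
With r = 0.0515 m, L = 0.2552 m, θ = 67.7°: the bracketed kinematic factor |dx/dθ| = 0.051362 m.
ω = v/|dx/dθ| = 7.22/0.051362 = 140.57 rad/s.
N = 60ω/(2π) = 1342.3 rpm.

1340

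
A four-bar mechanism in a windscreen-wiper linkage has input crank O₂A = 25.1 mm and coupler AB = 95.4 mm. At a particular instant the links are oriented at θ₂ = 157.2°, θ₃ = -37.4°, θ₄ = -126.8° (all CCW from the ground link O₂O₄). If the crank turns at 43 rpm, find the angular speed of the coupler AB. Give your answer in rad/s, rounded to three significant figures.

ω₂ = 4.503 rad/s (from 43 rpm).
Differentiating the loop-closure r₂e^{iθ₂}+r₃e^{iθ₃}=r₁+r₄e^{iθ₄} gives r₂ω₂e^{iθ₂}+r₃ω₃e^{iθ₃}=r₄ω₄e^{iθ₄}.
Eliminating the other unknown: ω₃ = r₂ω₂ sin(θ₄−θ₂) / [r₃ sin(θ₃−θ₄)].
Numerator sine = +0.97030; denominator sine = +0.99995.
Result = 0.0251·4.503·(+0.97030) / (0.0954·(+0.99995)) = +1.1496 rad/s; magnitude 1.1496 rad/s.

1.15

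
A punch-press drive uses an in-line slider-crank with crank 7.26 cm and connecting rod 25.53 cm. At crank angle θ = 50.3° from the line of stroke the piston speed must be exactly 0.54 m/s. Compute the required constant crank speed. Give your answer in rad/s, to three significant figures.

For an in-line slider-crank, |v_piston| = rω|sinθ|·[1 + r cosθ/√(L² − r² sin²θ)].
With r = 0.0726 m, L = 0.2553 m, θ = 50.3°: the bracketed kinematic factor |dx/dθ| = 0.066257 m.
ω = v/|dx/dθ| = 0.54/0.066257 = 8.1501 rad/s.

8.15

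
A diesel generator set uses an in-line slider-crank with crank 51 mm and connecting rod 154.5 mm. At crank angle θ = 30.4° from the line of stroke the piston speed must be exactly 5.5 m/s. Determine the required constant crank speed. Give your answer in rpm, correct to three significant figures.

For an in-line slider-crank, |v_piston| = rω|sinθ|·[1 + r cosθ/√(L² − r² sin²θ)].
With r = 0.051 m, L = 0.1545 m, θ = 30.4°: the bracketed kinematic factor |dx/dθ| = 0.03326 m.
ω = v/|dx/dθ| = 5.5/0.03326 = 165.36 rad/s.
N = 60ω/(2π) = 1579.1 rpm.

1580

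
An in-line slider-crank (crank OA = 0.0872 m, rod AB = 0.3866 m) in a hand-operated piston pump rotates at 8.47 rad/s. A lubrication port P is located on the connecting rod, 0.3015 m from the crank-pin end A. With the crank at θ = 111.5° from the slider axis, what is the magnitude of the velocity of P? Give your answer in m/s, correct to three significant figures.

ω = 8.47 rad/s.  Crank-pin speed |V_A| = rω = 0.73858 m/s, perpendicular to OA.
Rod angle: sinφ = −(r/L) sinθ ⇒ φ = -12.114°; ω_rod = −rω cosθ/√(L²−r²sin²θ) = +0.71613 rad/s.
V_P = V_A + ω_rod × AP, with AP = 0.3015 m along the rod.
Components: V_Px = −rω sinθ − a·ω_rod·sinφ = -0.64188 m/s;  V_Py = rω cosθ + a·ω_rod·cosφ = -0.059586 m/s.
|V_P| = √(V_Px² + V_Py²) = 0.64464 m/s.

0.645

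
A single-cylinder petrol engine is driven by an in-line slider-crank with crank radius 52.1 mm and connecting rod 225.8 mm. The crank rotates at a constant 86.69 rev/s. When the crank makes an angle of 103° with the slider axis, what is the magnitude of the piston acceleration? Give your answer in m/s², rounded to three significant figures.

ω = 2π·86.7 = 544.7 rad/s
x(θ) = r cosθ + √(L² − r² sin²θ); with ω constant, a = ω²·d²x/dθ².
d²x/dθ² = −r cosθ − r²(cos2θ)/√u − r⁴ sin²2θ/(4u^{3/2}),  u = L² − r² sin²θ = 0.0484086 m².
Substituting r = 0.0521 m, L = 0.2258 m, θ = 103°: d²x/dθ² = +0.022775 m.
a = ω²·d²x/dθ² = (544.7)²·(+0.022775) = +6757.1 m/s²;  |a| = 6757.1 m/s².

6760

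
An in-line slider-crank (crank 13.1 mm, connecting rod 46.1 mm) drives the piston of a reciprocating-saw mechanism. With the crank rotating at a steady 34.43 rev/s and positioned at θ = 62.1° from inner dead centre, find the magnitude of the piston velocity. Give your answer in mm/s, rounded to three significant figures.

2850

ω = 2π·34.4 = 216.3 rad/s
For an in-line slider-crank, x = r cosθ + √(L² − r² sin²θ), so v = −rω sinθ·[1 + r cosθ/√(L² − r² sin²θ)].
With r = 0.0131 m, L = 0.0461 m, θ = 62.1°: √(L² − r² sin²θ) = 0.044623 m.
v = −0.0131·216.3·0.88377·[1 + 0.0131·0.46793/0.044623] = -2.8486 m/s.
|v| = 2.8486 m/s = 2848.6 mm/s.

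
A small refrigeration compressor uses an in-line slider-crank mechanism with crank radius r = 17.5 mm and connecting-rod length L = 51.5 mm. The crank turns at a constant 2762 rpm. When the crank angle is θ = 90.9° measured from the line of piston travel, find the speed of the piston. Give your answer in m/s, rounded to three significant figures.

ω = 2π·2762/60 = 289.2 rad/s
For an in-line slider-crank, x = r cosθ + √(L² − r² sin²θ), so v = −rω sinθ·[1 + r cosθ/√(L² − r² sin²θ)].
With r = 0.0175 m, L = 0.0515 m, θ = 90.9°: √(L² − r² sin²θ) = 0.048436 m.
v = −0.0175·289.2·0.99988·[1 + 0.0175·-0.01571/0.048436] = -5.0323 m/s.
|v| = 5.0323 m/s.

5.03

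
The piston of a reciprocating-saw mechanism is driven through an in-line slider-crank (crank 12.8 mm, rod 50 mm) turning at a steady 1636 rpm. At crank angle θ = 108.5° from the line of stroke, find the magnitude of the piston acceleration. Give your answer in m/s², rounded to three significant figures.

ω = 2π·1636/60 = 171.3 rad/s
x(θ) = r cosθ + √(L² − r² sin²θ); with ω constant, a = ω²·d²x/dθ².
d²x/dθ² = −r cosθ − r²(cos2θ)/√u − r⁴ sin²2θ/(4u^{3/2}),  u = L² − r² sin²θ = 0.00235266 m².
Substituting r = 0.0128 m, L = 0.05 m, θ = 108.5°: d²x/dθ² = +0.0067379 m.
a = ω²·d²x/dθ² = (171.3)²·(+0.0067379) = +197.76 m/s²;  |a| = 197.76 m/s².

198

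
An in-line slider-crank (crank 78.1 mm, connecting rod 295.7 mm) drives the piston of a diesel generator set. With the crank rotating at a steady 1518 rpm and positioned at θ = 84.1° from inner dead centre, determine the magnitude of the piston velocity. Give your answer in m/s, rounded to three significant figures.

ω = 2π·1518/60 = 159 rad/s
For an in-line slider-crank, x = r cosθ + √(L² − r² sin²θ), so v = −rω sinθ·[1 + r cosθ/√(L² − r² sin²θ)].
With r = 0.0781 m, L = 0.2957 m, θ = 84.1°: √(L² − r² sin²θ) = 0.28531 m.
v = −0.0781·159·0.99470·[1 + 0.0781·0.10279/0.28531] = -12.697 m/s.
|v| = 12.697 m/s.

12.7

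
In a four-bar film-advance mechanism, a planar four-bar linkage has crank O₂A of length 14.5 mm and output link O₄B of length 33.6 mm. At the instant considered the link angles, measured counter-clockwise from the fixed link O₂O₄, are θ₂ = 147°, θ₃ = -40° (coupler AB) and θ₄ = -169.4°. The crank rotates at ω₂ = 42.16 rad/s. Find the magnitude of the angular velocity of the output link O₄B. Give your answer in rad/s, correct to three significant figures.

ω₂ = 42.16 rad/s
Differentiating the loop-closure r₂e^{iθ₂}+r₃e^{iθ₃}=r₁+r₄e^{iθ₄} gives r₂ω₂e^{iθ₂}+r₃ω₃e^{iθ₃}=r₄ω₄e^{iθ₄}.
Eliminating the other unknown: ω₄ = r₂ω₂ sin(θ₂−θ₃) / [r₄ sin(θ₄−θ₃)].
Numerator sine = -0.12187; denominator sine = -0.77273.
Result = 0.0145·42.16·(-0.12187) / (0.0336·(-0.77273)) = +2.8694 rad/s; magnitude 2.8694 rad/s.

2.87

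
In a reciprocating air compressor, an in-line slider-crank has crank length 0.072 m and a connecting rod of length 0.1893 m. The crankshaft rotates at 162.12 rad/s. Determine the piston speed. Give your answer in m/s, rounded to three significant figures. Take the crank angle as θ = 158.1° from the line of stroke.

2.80

ω = 162.1 rad/s
For an in-line slider-crank, x = r cosθ + √(L² − r² sin²θ), so v = −rω sinθ·[1 + r cosθ/√(L² − r² sin²θ)].
With r = 0.072 m, L = 0.1893 m, θ = 158.1°: √(L² − r² sin²θ) = 0.18739 m.
v = −0.072·162.1·0.37299·[1 + 0.072·-0.92784/0.18739] = -2.8016 m/s.
|v| = 2.8016 m/s.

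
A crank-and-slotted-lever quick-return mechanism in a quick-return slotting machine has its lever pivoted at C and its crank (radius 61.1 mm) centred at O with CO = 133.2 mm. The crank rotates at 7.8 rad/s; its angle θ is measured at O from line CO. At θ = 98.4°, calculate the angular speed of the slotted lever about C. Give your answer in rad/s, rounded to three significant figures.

1.04

ω = 7.8 rad/s
Crank pin A relative to C: A = (d + r cosθ, r sinθ); lever angle φ = atan2(r sinθ, d + r cosθ).
Differentiating tanφ: φ̇ = rω(d cosθ + r)/(d² + r² + 2dr cosθ).
d² + r² + 2dr cosθ = |CA|² = 0.0190977 m²;  d cosθ + r = +0.041642 m.
|ω_lever| = |0.0611·7.8·+0.041642| / 0.0190977 = 1.0392 rad/s.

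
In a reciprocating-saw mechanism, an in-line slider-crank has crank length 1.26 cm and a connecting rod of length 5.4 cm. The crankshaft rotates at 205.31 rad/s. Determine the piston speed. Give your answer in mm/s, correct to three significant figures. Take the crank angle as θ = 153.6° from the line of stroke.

909

ω = 205.3 rad/s
For an in-line slider-crank, x = r cosθ + √(L² − r² sin²θ), so v = −rω sinθ·[1 + r cosθ/√(L² − r² sin²θ)].
With r = 0.0126 m, L = 0.054 m, θ = 153.6°: √(L² − r² sin²θ) = 0.053709 m.
v = −0.0126·205.3·0.44464·[1 + 0.0126·-0.89571/0.053709] = -0.90853 m/s.
|v| = 0.90853 m/s = 908.53 mm/s.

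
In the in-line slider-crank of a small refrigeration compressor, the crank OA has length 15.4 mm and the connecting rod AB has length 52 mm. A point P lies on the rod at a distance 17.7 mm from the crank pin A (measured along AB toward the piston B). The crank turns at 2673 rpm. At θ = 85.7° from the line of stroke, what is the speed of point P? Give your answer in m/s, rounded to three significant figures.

4.34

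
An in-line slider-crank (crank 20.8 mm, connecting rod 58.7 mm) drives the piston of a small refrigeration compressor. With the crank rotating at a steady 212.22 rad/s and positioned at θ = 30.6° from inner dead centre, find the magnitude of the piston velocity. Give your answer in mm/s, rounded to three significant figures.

2940

ω = 212.2 rad/s
For an in-line slider-crank, x = r cosθ + √(L² − r² sin²θ), so v = −rω sinθ·[1 + r cosθ/√(L² − r² sin²θ)].
With r = 0.0208 m, L = 0.0587 m, θ = 30.6°: √(L² − r² sin²θ) = 0.057737 m.
v = −0.0208·212.2·0.50904·[1 + 0.0208·0.86074/0.057737] = -2.9438 m/s.
|v| = 2.9438 m/s = 2943.8 mm/s.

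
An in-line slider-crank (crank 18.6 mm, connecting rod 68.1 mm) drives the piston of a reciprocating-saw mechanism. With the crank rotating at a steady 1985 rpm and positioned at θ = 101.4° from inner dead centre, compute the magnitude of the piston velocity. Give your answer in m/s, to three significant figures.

3.58

ω = 2π·1985/60 = 207.9 rad/s
For an in-line slider-crank, x = r cosθ + √(L² − r² sin²θ), so v = −rω sinθ·[1 + r cosθ/√(L² − r² sin²θ)].
With r = 0.0186 m, L = 0.0681 m, θ = 101.4°: √(L² − r² sin²θ) = 0.065614 m.
v = −0.0186·207.9·0.98027·[1 + 0.0186·-0.19766/0.065614] = -3.5777 m/s.
|v| = 3.5777 m/s.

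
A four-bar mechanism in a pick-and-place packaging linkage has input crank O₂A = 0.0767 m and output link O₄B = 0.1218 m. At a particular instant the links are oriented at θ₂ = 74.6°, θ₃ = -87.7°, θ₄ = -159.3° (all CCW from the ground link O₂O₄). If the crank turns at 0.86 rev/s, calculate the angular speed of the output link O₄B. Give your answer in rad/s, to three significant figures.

ω₂ = 5.404 rad/s (from 0.86 rev/s).
Differentiating the loop-closure r₂e^{iθ₂}+r₃e^{iθ₃}=r₁+r₄e^{iθ₄} gives r₂ω₂e^{iθ₂}+r₃ω₃e^{iθ₃}=r₄ω₄e^{iθ₄}.
Eliminating the other unknown: ω₄ = r₂ω₂ sin(θ₂−θ₃) / [r₄ sin(θ₄−θ₃)].
Numerator sine = +0.30403; denominator sine = -0.94888.
Result = 0.0767·5.404·(+0.30403) / (0.1218·(-0.94888)) = -1.0903 rad/s; magnitude 1.0903 rad/s.

1.09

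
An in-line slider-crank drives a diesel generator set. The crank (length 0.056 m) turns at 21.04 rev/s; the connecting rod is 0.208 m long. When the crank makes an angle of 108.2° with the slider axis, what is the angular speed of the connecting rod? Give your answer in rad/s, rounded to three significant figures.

11.5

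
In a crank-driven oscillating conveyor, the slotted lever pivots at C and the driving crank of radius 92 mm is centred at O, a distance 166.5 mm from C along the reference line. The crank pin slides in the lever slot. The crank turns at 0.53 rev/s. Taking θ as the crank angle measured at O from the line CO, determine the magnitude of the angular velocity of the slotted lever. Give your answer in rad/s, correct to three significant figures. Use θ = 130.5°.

ω = 3.33 rad/s (from 0.53 rev/s).
Crank pin A relative to C: A = (d + r cosθ, r sinθ); lever angle φ = atan2(r sinθ, d + r cosθ).
Differentiating tanφ: φ̇ = rω(d cosθ + r)/(d² + r² + 2dr cosθ).
d² + r² + 2dr cosθ = |CA|² = 0.0162898 m²;  d cosθ + r = -0.016133 m.
|ω_lever| = |0.092·3.33·-0.016133| / 0.0162898 = 0.30342 rad/s.

0.303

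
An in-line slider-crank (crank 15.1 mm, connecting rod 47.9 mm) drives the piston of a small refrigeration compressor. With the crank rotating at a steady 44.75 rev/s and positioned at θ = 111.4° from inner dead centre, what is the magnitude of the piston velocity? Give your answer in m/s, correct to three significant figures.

ω = 2π·44.8 = 281.2 rad/s
For an in-line slider-crank, x = r cosθ + √(L² − r² sin²θ), so v = −rω sinθ·[1 + r cosθ/√(L² − r² sin²θ)].
With r = 0.0151 m, L = 0.0479 m, θ = 111.4°: √(L² − r² sin²θ) = 0.04579 m.
v = −0.0151·281.2·0.93106·[1 + 0.0151·-0.36488/0.04579] = -3.4774 m/s.
|v| = 3.4774 m/s.

3.48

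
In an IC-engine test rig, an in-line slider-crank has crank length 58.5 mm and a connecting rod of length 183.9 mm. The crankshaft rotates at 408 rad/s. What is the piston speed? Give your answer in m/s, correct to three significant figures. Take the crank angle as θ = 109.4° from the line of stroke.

20.0

ω = 408 rad/s
For an in-line slider-crank, x = r cosθ + √(L² − r² sin²θ), so v = −rω sinθ·[1 + r cosθ/√(L² − r² sin²θ)].
With r = 0.0585 m, L = 0.1839 m, θ = 109.4°: √(L² − r² sin²θ) = 0.17543 m.
v = −0.0585·408·0.94322·[1 + 0.0585·-0.33216/0.17543] = -20.019 m/s.
|v| = 20.019 m/s.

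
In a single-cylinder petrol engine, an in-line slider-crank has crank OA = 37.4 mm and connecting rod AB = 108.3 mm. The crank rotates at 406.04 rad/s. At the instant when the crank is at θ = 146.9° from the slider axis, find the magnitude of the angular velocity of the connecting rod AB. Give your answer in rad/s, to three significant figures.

ω = 406 rad/s
The rod makes angle φ with the slider axis where L sinφ = r sinθ; differentiating, L cosφ·φ̇ = r ω cosθ.
L cosφ = √(L² − r² sin²θ) = 0.10636 m.
|ω_rod| = r ω |cosθ| / √(L² − r² sin²θ) = 0.0374·406·0.83772/0.10636 = 119.61 rad/s.

120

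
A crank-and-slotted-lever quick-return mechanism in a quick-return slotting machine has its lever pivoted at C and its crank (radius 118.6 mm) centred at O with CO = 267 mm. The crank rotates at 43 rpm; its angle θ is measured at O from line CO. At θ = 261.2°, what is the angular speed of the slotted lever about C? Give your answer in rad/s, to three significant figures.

ω = 4.503 rad/s (from 43 rpm).
Crank pin A relative to C: A = (d + r cosθ, r sinθ); lever angle φ = atan2(r sinθ, d + r cosθ).
Differentiating tanφ: φ̇ = rω(d cosθ + r)/(d² + r² + 2dr cosθ).
d² + r² + 2dr cosθ = |CA|² = 0.075666 m²;  d cosθ + r = +0.077753 m.
|ω_lever| = |0.1186·4.503·+0.077753| / 0.075666 = 0.54878 rad/s.

0.549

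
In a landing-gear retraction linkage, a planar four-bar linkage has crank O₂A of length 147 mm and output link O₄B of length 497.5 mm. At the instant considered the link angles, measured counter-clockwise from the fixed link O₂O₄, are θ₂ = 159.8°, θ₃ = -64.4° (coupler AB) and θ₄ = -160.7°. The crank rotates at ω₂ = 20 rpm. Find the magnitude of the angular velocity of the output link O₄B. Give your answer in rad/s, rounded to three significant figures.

0.434

ω₂ = 2.094 rad/s (from 20 rpm).
Differentiating the loop-closure r₂e^{iθ₂}+r₃e^{iθ₃}=r₁+r₄e^{iθ₄} gives r₂ω₂e^{iθ₂}+r₃ω₃e^{iθ₃}=r₄ω₄e^{iθ₄}.
Eliminating the other unknown: ω₄ = r₂ω₂ sin(θ₂−θ₃) / [r₄ sin(θ₄−θ₃)].
Numerator sine = -0.69717; denominator sine = -0.99396.
Result = 0.147·2.094·(-0.69717) / (0.4975·(-0.99396)) = +0.43406 rad/s; magnitude 0.43406 rad/s.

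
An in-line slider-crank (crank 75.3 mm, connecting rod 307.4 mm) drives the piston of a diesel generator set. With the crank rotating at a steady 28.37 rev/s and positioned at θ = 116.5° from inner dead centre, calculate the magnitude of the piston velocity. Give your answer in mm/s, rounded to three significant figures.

10700

ω = 2π·28.4 = 178.3 rad/s
For an in-line slider-crank, x = r cosθ + √(L² − r² sin²θ), so v = −rω sinθ·[1 + r cosθ/√(L² − r² sin²θ)].
With r = 0.0753 m, L = 0.3074 m, θ = 116.5°: √(L² − r² sin²θ) = 0.29992 m.
v = −0.0753·178.3·0.89493·[1 + 0.0753·-0.44620/0.29992] = -10.667 m/s.
|v| = 10.667 m/s = 10667 mm/s.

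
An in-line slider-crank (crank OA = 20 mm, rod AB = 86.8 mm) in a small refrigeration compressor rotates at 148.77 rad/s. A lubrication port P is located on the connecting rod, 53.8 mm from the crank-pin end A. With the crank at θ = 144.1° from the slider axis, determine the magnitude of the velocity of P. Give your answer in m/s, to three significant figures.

1.79

ω = 148.8 rad/s.  Crank-pin speed |V_A| = rω = 2.9754 m/s, perpendicular to OA.
Rod angle: sinφ = −(r/L) sinθ ⇒ φ = -7.765°; ω_rod = −rω cosθ/√(L²−r²sin²θ) = +28.024 rad/s.
V_P = V_A + ω_rod × AP, with AP = 0.0538 m along the rod.
Components: V_Px = −rω sinθ − a·ω_rod·sinφ = -1.541 m/s;  V_Py = rω cosθ + a·ω_rod·cosφ = -0.91632 m/s.
|V_P| = √(V_Px² + V_Py²) = 1.7928 m/s.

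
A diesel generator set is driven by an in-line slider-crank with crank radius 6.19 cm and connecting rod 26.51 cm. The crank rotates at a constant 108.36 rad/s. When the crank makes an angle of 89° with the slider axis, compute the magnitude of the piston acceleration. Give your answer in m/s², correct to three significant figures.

162

ω = 108.4 rad/s
x(θ) = r cosθ + √(L² − r² sin²θ); with ω constant, a = ω²·d²x/dθ².
d²x/dθ² = −r cosθ − r²(cos2θ)/√u − r⁴ sin²2θ/(4u^{3/2}),  u = L² − r² sin²θ = 0.0664476 m².
Substituting r = 0.0619 m, L = 0.2651 m, θ = 89°: d²x/dθ² = +0.013775 m.
a = ω²·d²x/dθ² = (108.4)²·(+0.013775) = +161.74 m/s²;  |a| = 161.74 m/s².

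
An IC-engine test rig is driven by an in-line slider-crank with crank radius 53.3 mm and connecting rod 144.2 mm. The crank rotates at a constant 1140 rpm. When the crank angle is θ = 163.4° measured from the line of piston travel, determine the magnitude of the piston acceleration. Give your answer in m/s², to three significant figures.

ω = 2π·1140/60 = 119.4 rad/s
x(θ) = r cosθ + √(L² − r² sin²θ); with ω constant, a = ω²·d²x/dθ².
d²x/dθ² = −r cosθ − r²(cos2θ)/√u − r⁴ sin²2θ/(4u^{3/2}),  u = L² − r² sin²θ = 0.0205618 m².
Substituting r = 0.0533 m, L = 0.1442 m, θ = 163.4°: d²x/dθ² = +0.034296 m.
a = ω²·d²x/dθ² = (119.4)²·(+0.034296) = +488.77 m/s²;  |a| = 488.77 m/s².

489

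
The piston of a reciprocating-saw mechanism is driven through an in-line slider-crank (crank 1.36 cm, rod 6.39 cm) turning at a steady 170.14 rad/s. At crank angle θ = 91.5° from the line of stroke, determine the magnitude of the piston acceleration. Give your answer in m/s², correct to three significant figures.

ω = 170.1 rad/s
x(θ) = r cosθ + √(L² − r² sin²θ); with ω constant, a = ω²·d²x/dθ².
d²x/dθ² = −r cosθ − r²(cos2θ)/√u − r⁴ sin²2θ/(4u^{3/2}),  u = L² − r² sin²θ = 0.00389838 m².
Substituting r = 0.0136 m, L = 0.0639 m, θ = 91.5°: d²x/dθ² = +0.0033142 m.
a = ω²·d²x/dθ² = (170.1)²·(+0.0033142) = +95.938 m/s²;  |a| = 95.938 m/s².

95.9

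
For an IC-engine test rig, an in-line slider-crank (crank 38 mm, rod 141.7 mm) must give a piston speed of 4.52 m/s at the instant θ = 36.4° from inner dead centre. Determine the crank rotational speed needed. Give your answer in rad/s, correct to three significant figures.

164

For an in-line slider-crank, |v_piston| = rω|sinθ|·[1 + r cosθ/√(L² − r² sin²θ)].
With r = 0.038 m, L = 0.1417 m, θ = 36.4°: the bracketed kinematic factor |dx/dθ| = 0.02748 m.
ω = v/|dx/dθ| = 4.52/0.02748 = 164.48 rad/s.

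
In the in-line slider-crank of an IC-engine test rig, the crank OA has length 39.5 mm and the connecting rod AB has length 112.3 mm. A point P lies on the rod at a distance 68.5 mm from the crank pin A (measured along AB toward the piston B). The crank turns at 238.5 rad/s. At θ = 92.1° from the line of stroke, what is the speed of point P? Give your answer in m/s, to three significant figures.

9.34

ω = 238.5 rad/s.  Crank-pin speed |V_A| = rω = 9.4207 m/s, perpendicular to OA.
Rod angle: sinφ = −(r/L) sinθ ⇒ φ = -20.579°; ω_rod = −rω cosθ/√(L²−r²sin²θ) = +3.2835 rad/s.
V_P = V_A + ω_rod × AP, with AP = 0.0685 m along the rod.
Components: V_Px = −rω sinθ − a·ω_rod·sinφ = -9.3354 m/s;  V_Py = rω cosθ + a·ω_rod·cosφ = -0.13464 m/s.
|V_P| = √(V_Px² + V_Py²) = 9.3363 m/s.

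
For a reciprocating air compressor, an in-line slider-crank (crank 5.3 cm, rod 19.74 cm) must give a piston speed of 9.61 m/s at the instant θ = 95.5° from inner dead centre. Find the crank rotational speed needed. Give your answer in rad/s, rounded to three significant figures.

187

For an in-line slider-crank, |v_piston| = rω|sinθ|·[1 + r cosθ/√(L² − r² sin²θ)].
With r = 0.053 m, L = 0.1974 m, θ = 95.5°: the bracketed kinematic factor |dx/dθ| = 0.051347 m.
ω = v/|dx/dθ| = 9.61/0.051347 = 187.16 rad/s.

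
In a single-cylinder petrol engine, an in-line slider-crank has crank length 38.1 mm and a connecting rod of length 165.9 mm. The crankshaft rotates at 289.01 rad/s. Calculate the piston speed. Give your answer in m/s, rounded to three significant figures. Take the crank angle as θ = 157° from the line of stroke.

3.39

ω = 289 rad/s
For an in-line slider-crank, x = r cosθ + √(L² − r² sin²θ), so v = −rω sinθ·[1 + r cosθ/√(L² − r² sin²θ)].
With r = 0.0381 m, L = 0.1659 m, θ = 157°: √(L² − r² sin²θ) = 0.16523 m.
v = −0.0381·289·0.39073·[1 + 0.0381·-0.92050/0.16523] = -3.3892 m/s.
|v| = 3.3892 m/s.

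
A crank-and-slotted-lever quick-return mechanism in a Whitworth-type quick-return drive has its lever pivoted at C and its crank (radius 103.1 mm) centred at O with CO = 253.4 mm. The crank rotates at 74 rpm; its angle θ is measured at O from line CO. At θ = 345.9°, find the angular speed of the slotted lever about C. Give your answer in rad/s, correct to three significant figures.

2.22

ω = 7.749 rad/s (from 74 rpm).
Crank pin A relative to C: A = (d + r cosθ, r sinθ); lever angle φ = atan2(r sinθ, d + r cosθ).
Differentiating tanφ: φ̇ = rω(d cosθ + r)/(d² + r² + 2dr cosθ).
d² + r² + 2dr cosθ = |CA|² = 0.125518 m²;  d cosθ + r = +0.34887 m.
|ω_lever| = |0.1031·7.749·+0.34887| / 0.125518 = 2.2206 rad/s.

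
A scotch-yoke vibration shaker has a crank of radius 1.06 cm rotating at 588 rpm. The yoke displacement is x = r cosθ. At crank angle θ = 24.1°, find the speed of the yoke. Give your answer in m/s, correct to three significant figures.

0.267

ω = 61.58 rad/s (from 588 rpm).
x = r cosθ ⇒ ẋ = −rω sinθ.
|v| = rω|sinθ| = 0.0106·61.58·|sin 24.1°| = 0.26652 m/s.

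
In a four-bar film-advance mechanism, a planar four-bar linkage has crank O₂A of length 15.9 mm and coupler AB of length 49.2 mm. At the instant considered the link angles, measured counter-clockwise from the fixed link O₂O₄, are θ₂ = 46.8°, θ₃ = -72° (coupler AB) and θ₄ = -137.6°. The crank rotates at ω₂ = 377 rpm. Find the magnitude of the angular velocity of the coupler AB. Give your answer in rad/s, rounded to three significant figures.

ω₂ = 39.48 rad/s (from 377 rpm).
Differentiating the loop-closure r₂e^{iθ₂}+r₃e^{iθ₃}=r₁+r₄e^{iθ₄} gives r₂ω₂e^{iθ₂}+r₃ω₃e^{iθ₃}=r₄ω₄e^{iθ₄}.
Eliminating the other unknown: ω₃ = r₂ω₂ sin(θ₄−θ₂) / [r₃ sin(θ₃−θ₄)].
Numerator sine = +0.07672; denominator sine = +0.91068.
Result = 0.0159·39.48·(+0.07672) / (0.0492·(+0.91068)) = +1.0748 rad/s; magnitude 1.0748 rad/s.

1.07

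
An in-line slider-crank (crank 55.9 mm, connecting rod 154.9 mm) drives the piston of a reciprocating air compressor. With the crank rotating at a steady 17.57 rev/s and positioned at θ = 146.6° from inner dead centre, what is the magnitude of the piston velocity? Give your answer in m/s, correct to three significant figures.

ω = 2π·17.6 = 110.4 rad/s
For an in-line slider-crank, x = r cosθ + √(L² − r² sin²θ), so v = −rω sinθ·[1 + r cosθ/√(L² − r² sin²θ)].
With r = 0.0559 m, L = 0.1549 m, θ = 146.6°: √(L² − r² sin²θ) = 0.15181 m.
v = −0.0559·110.4·0.55048·[1 + 0.0559·-0.83485/0.15181] = -2.3528 m/s.
|v| = 2.3528 m/s.

2.35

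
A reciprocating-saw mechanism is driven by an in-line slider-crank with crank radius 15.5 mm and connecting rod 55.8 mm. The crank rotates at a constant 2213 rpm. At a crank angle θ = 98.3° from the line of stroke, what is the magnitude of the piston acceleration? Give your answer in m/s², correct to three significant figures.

350

ω = 2π·2213/60 = 231.7 rad/s
x(θ) = r cosθ + √(L² − r² sin²θ); with ω constant, a = ω²·d²x/dθ².
d²x/dθ² = −r cosθ − r²(cos2θ)/√u − r⁴ sin²2θ/(4u^{3/2}),  u = L² − r² sin²θ = 0.0028784 m².
Substituting r = 0.0155 m, L = 0.0558 m, θ = 98.3°: d²x/dθ² = +0.0065213 m.
a = ω²·d²x/dθ² = (231.7)²·(+0.0065213) = +350.23 m/s²;  |a| = 350.23 m/s².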